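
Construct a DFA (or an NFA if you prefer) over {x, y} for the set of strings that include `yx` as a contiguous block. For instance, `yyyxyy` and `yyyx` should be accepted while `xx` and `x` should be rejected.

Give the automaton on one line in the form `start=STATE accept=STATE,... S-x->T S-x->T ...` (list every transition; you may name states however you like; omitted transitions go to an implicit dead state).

start=s0 accept=s2 s0-x->s0 s0-y->s1 s1-x->s2 s1-y->s1 s2-x->s2 s2-y->s2

Track how much of `yx` has been matched so far: state s0 is no progress, s2 is the absorbing accept state reached once `yx` has occurred. Intermediate states record partial matches; on a mismatch, fall back to the longest reusable overlap.
A 3-state machine:
        x   y  
>  s0   s0  s1 
   s1   s2  s1 
 * s2   s2  s2 
(> = start, * = accepting)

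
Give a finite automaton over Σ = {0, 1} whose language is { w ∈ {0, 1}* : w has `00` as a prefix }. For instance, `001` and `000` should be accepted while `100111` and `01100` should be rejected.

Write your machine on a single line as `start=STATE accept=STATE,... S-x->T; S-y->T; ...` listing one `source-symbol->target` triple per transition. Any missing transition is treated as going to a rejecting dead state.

start=q0; accept=q2; q0-0->q1; q0-1->q3; q1-0->q2; q1-1->q3; q2-0->q2; q2-1->q2; q3-0->q3; q3-1->q3

Check the first 2 symbols one by one: q0 through q1 record how many have matched `00` so far; any wrong symbol goes to the dead state q3. After all 2 match we enter the accepting sink q2.
4 states suffice.
        0   1  
>  q0   q1  q3 
   q1   q2  q3 
 * q2   q2  q2 
   q3   q3  q3 
(> = start, * = accepting)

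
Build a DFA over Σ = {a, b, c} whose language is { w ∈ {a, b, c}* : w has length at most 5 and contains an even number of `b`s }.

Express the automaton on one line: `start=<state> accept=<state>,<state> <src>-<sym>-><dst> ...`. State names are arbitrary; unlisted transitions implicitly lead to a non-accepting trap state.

Build one automaton per condition and run them in lockstep. The first has 7 states tracking the input length, saturating at 6; the second has 2 states tracking the count of `b`s modulo 2. A product state is a pair (one from each), accepting exactly when both do.
13 states suffice.
          a    b    c  
>* q0     q1   q2   q1 
 * q1     q3   q4   q3 
   q2     q4   q3   q4 
 * q3     q5   q6   q5 
   q4     q6   q5   q6 
 * q5     q7   q8   q7 
   q6     q8   q7   q8 
 * q7     q9  q10   q9 
   q8    q10   q9  q10 
 * q9    q11  q12  q11 
   q10   q12  q11  q12 
   q11   q11  q12  q11 
   q12   q12  q11  q12 
(> = start, * = accepting)

start=q0 accept=q0,q1,q3,q5,q7,q9 q0-a->q1 q0-b->q2 q0-c->q1 q1-a->q3 q1-b->q4 q1-c->q3 q2-a->q4 q2-b->q3 q2-c->q4 q3-a->q5 q3-b->q6 q3-c->q5 q4-a->q6 q4-b->q5 q4-c->q6 q5-a->q7 q5-b->q8 q5-c->q7 q6-a->q8 q6-b->q7 q6-c->q8 q7-a->q9 q7-b->q10 q7-c->q9 q8-a->q10 q8-b->q9 q8-c->q10 q9-a->q11 q9-b->q12 q9-c->q11 q10-a->q12 q10-b->q11 q10-c->q12 q11-a->q11 q11-b->q12 q11-c->q11 q12-a->q12 q12-b->q11 q12-c->q12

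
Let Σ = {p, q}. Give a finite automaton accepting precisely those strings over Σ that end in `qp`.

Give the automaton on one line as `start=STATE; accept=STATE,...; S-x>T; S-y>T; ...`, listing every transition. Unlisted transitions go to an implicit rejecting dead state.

Let each state record the length of the longest suffix of the input read so far that is also a prefix of `qp`. S1 means the last symbol is `q`; S2 means the last 2 symbols are `qp`. Accept only at S2, where the string currently ends in `qp`.
A 3-state machine:
        p   q  
>  S0   S0  S1 
   S1   S2  S1 
 * S2   S0  S1 
(> = start, * = accepting)

start=S0; accept=S2; S0-p>S0; S0-q>S1; S1-p>S2; S1-q>S1; S2-p>S0; S2-q>S1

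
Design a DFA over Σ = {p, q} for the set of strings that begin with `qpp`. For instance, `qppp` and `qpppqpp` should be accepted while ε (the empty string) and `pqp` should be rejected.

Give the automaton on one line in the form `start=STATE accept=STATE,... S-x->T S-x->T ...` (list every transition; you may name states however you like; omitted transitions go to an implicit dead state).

Check the first 3 symbols one by one: S0 through S2 record how many have matched `qpp` so far; any wrong symbol goes to the dead state S4. After all 3 match we enter the accepting sink S3.
        p   q  
>  S0   S4  S1 
   S1   S2  S4 
   S2   S3  S4 
 * S3   S3  S3 
   S4   S4  S4 
(> = start, * = accepting)

start=S0 accept=S3 S0-p->S4 S0-q->S1 S1-p->S2 S1-q->S4 S2-p->S3 S2-q->S4 S3-p->S3 S3-q->S3 S4-p->S4 S4-q->S4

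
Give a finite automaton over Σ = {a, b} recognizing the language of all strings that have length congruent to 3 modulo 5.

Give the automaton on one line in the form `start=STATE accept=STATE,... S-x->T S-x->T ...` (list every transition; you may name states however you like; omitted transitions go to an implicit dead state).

start=S0 accept=S3 S0-a->S1 S0-b->S1 S1-a->S2 S1-b->S2 S2-a->S3 S2-b->S3 S3-a->S4 S3-b->S4 S4-a->S0 S4-b->S0

Count input length modulo 5: every symbol advances one step around the cycle S0 → S1 → S2 → S3 → S4 → S0. Accept at S3.
A 5-state machine:
        a   b  
>  S0   S1  S1 
   S1   S2  S2 
   S2   S3  S3 
 * S3   S4  S4 
   S4   S0  S0 
(> = start, * = accepting)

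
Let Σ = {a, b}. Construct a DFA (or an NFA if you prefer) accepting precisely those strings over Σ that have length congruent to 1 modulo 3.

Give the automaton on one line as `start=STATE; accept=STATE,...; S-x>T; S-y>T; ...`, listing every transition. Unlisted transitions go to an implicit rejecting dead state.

Only the length mod 3 matters, so use a 3-cycle: from any state, every input symbol moves to the next state, wrapping S2 back to S0. Mark S1 accepting.
A 3-state machine:
        a   b  
>  S0   S1  S1 
 * S1   S2  S2 
   S2   S0  S0 
(> = start, * = accepting)

start=S0; accept=S1; S0-a>S1; S0-b>S1; S1-a>S2; S1-b>S2; S2-a>S0; S2-b>S0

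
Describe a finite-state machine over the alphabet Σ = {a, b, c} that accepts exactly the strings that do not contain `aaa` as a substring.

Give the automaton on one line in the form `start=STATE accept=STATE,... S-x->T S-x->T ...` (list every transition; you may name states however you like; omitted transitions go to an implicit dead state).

Track partial matches of the forbidden pattern `aaa`. State S3 is a dead state reached once `aaa` has occurred; every other state accepts. S0 means no part of `aaa` is currently matched.
4 states suffice.
        a   b   c  
>* S0   S1  S0  S0 
 * S1   S2  S0  S0 
 * S2   S3  S0  S0 
   S3   S3  S3  S3 
(> = start, * = accepting)

start=S0 accept=S0,S1,S2 S0-a->S1 S0-b->S0 S0-c->S0 S1-a->S2 S1-b->S0 S1-c->S0 S2-a->S3 S2-b->S0 S2-c->S0 S3-a->S3 S3-b->S3 S3-c->S3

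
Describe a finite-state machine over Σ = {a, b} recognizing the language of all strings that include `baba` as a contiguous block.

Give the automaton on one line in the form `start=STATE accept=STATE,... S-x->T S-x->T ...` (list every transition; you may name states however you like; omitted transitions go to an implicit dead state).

start=S0 accept=S4 S0-a->S0 S0-b->S1 S1-a->S2 S1-b->S1 S2-a->S0 S2-b->S3 S3-a->S4 S3-b->S1 S4-a->S4 S4-b->S4

States S0..S3 record the length of the longest prefix of `baba` that matches the current input suffix. Reaching S4 means `baba` has been seen, and we stay there forever. Accept from S4.
        a   b  
>  S0   S0  S1 
   S1   S2  S1 
   S2   S0  S3 
   S3   S4  S1 
 * S4   S4  S4 
(> = start, * = accepting)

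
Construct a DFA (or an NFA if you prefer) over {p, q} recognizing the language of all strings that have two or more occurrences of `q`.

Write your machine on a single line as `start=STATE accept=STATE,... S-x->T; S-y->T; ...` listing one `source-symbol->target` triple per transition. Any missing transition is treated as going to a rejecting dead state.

Count `q`s, saturating at 3: states S0 through S2 mean 0 through 2 `q`s seen; S3 means more than 2. Each `q` increments (capped at S3); other symbols loop. Accept from {S2, S3}.
        p   q  
>  S0   S0  S1 
   S1   S1  S2 
 * S2   S2  S3 
 * S3   S3  S3 
(> = start, * = accepting)

start=S0; accept=S2,S3; S0-p->S0; S0-q->S1; S1-p->S1; S1-q->S2; S2-p->S2; S2-q->S3; S3-p->S3; S3-q->S3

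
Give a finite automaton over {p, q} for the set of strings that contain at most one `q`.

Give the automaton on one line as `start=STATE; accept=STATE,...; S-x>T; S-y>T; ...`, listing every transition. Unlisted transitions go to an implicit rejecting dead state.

Only the number of `q`s matters, and only up to 2. Make a chain A → B → C advanced by each `q` (with C absorbing); every other symbol self-loops. The accepting set is {A, B}.
A 3-state machine:
       p  q 
>* A   A  B 
 * B   B  C 
   C   C  C 
(> = start, * = accepting)

start=A; accept=A,B; A-p>A; A-q>B; B-p>B; B-q>C; C-p>C; C-q>C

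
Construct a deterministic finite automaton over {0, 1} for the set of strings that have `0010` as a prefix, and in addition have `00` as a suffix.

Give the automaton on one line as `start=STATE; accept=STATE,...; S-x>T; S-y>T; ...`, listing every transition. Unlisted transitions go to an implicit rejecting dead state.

Handle the two conditions separately and then intersect. The first has 6 states tracking whether the input so far still matches the prefix `0010`; the second has 3 states tracking how much of the suffix `00` has currently been matched. A product state is a pair (one from each), accepting exactly when both do.
With 10 states:
        0   1  
>  q0   q1  q2 
   q1   q3  q2 
   q2   q4  q2 
   q3   q5  q6 
   q4   q5  q2 
   q5   q5  q2 
   q6   q7  q2 
   q7   q8  q9 
 * q8   q8  q9 
   q9   q7  q9 
(> = start, * = accepting)

start=q0; accept=q8; q0-0>q1; q0-1>q2; q1-0>q3; q1-1>q2; q2-0>q4; q2-1>q2; q3-0>q5; q3-1>q6; q4-0>q5; q4-1>q2; q5-0>q5; q5-1>q2; q6-0>q7; q6-1>q2; q7-0>q8; q7-1>q9; q8-0>q8; q8-1>q9; q9-0>q7; q9-1>q9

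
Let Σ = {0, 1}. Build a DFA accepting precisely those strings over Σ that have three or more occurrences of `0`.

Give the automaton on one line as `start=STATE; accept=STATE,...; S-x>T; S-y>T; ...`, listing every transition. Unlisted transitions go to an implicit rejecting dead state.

start=q0; accept=q3,q4; q0-0>q1; q0-1>q0; q1-0>q2; q1-1>q1; q2-0>q3; q2-1>q2; q3-0>q4; q3-1>q3; q4-0>q4; q4-1>q4

Count `0`s, saturating at 4: states q0 through q3 mean 0 through 3 `0`s seen; q4 means more than 3. Each `0` increments (capped at q4); other symbols loop. Accept from {q3, q4}.
5 states suffice.
        0   1  
>  q0   q1  q0 
   q1   q2  q1 
   q2   q3  q2 
 * q3   q4  q3 
 * q4   q4  q4 
(> = start, * = accepting)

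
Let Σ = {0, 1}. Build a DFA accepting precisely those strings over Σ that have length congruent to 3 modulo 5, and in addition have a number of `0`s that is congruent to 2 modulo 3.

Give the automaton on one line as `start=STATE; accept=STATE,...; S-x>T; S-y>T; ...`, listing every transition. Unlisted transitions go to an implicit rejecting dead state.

start=s0; accept=s7; s0-0>s1; s0-1>s2; s1-0>s3; s1-1>s4; s2-0>s4; s2-1>s5; s3-0>s6; s3-1>s7; s4-0>s7; s4-1>s8; s5-0>s8; s5-1>s6; s6-0>s9; s6-1>s10; s7-0>s10; s7-1>s11; s8-0>s11; s8-1>s9; s9-0>s12; s9-1>s13; s10-0>s13; s10-1>s0; s11-0>s0; s11-1>s12; s12-0>s2; s12-1>s14; s13-0>s14; s13-1>s1; s14-0>s5; s14-1>s3

Build one automaton per condition and run them in lockstep. The first has 5 states tracking the input length modulo 5; the second has 3 states tracking the count of `0`s modulo 3. A product state is a pair (one from each), accepting exactly when both do.
A 15-state machine:
          0    1  
>  s0     s1   s2 
   s1     s3   s4 
   s2     s4   s5 
   s3     s6   s7 
   s4     s7   s8 
   s5     s8   s6 
   s6     s9  s10 
 * s7    s10  s11 
   s8    s11   s9 
   s9    s12  s13 
   s10   s13   s0 
   s11    s0  s12 
   s12    s2  s14 
   s13   s14   s1 
   s14    s5   s3 
(> = start, * = accepting)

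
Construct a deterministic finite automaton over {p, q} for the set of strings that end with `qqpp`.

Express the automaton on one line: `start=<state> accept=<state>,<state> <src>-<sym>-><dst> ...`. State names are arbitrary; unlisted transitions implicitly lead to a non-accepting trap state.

Remember how much of `qqpp` the current input suffix matches. State S0 means no match yet; S1 means the last symbol is `q`; S2 means the last 2 symbols are `qq`; S3 means the last 3 symbols are `qqp`; S4 means the last 4 symbols are `qqpp`. Only S4 accepts. On a mismatch, fall back to the longest proper suffix that is still a prefix of `qqpp`.
5 states suffice.
        p   q  
>  S0   S0  S1 
   S1   S0  S2 
   S2   S3  S2 
   S3   S4  S1 
 * S4   S0  S1 
(> = start, * = accepting)

start=S0 accept=S4 S0-p->S0 S0-q->S1 S1-p->S0 S1-q->S2 S2-p->S3 S2-q->S2 S3-p->S4 S3-q->S1 S4-p->S0 S4-q->S1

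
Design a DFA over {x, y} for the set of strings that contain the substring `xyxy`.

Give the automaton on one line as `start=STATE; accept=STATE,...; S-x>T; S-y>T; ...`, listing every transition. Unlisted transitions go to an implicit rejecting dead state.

start=A; accept=E; A-x>B; A-y>A; B-x>B; B-y>C; C-x>D; C-y>A; D-x>B; D-y>E; E-x>E; E-y>E

Track how much of `xyxy` has been matched so far: state A is no progress, E is the absorbing accept state reached once `xyxy` has occurred. Intermediate states record partial matches; on a mismatch, fall back to the longest reusable overlap.
5 states suffice.
       x  y 
>  A   B  A 
   B   B  C 
   C   D  A 
   D   B  E 
 * E   E  E 
(> = start, * = accepting)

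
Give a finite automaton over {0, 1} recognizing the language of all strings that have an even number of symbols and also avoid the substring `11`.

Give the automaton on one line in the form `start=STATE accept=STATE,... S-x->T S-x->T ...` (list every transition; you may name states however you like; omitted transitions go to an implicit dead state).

start=S0 accept=S0,S3 S0-0->S1 S0-1->S2 S1-0->S0 S1-1->S3 S2-0->S0 S2-1->S4 S3-0->S1 S3-1->S5 S4-0->S5 S4-1->S5 S5-0->S4 S5-1->S4

Run two small machines in parallel and take their product. The first has 2 states tracking the input length modulo 2; the second has 3 states tracking partial matches of the forbidden pattern `11`. A product state is a pair (one from each), accepting exactly when both do.
A 6-state machine:
        0   1  
>* S0   S1  S2 
   S1   S0  S3 
   S2   S0  S4 
 * S3   S1  S5 
   S4   S5  S5 
   S5   S4  S4 
(> = start, * = accepting)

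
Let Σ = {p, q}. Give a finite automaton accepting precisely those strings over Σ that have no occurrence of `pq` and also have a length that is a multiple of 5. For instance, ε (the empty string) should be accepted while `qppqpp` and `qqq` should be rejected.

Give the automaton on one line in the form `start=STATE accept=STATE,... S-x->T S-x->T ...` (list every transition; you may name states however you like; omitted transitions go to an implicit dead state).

start=s0 accept=s0,s10 s0-p->s1 s0-q->s2 s1-p->s3 s1-q->s4 s2-p->s3 s2-q->s5 s3-p->s6 s3-q->s4 s4-p->s4 s4-q->s4 s5-p->s6 s5-q->s7 s6-p->s8 s6-q->s4 s7-p->s8 s7-q->s9 s8-p->s10 s8-q->s4 s9-p->s10 s9-q->s0 s10-p->s1 s10-q->s4

Run two small machines in parallel and take their product. The first has 3 states tracking partial matches of the forbidden pattern `pq`; the second has 5 states tracking the input length modulo 5. A product state is a pair (one from each), accepting exactly when both do. Minimizing collapses redundant product states.
With 11 states:
          p    q  
>* s0     s1   s2 
   s1     s3   s4 
   s2     s3   s5 
   s3     s6   s4 
   s4     s4   s4 
   s5     s6   s7 
   s6     s8   s4 
   s7     s8   s9 
   s8    s10   s4 
   s9    s10   s0 
 * s10    s1   s4 
(> = start, * = accepting)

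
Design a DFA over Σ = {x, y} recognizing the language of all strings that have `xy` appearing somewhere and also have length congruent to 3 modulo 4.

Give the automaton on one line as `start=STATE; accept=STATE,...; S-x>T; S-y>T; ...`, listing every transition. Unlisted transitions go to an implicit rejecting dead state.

start=s0; accept=s7; s0-x>s1; s0-y>s2; s1-x>s3; s1-y>s4; s2-x>s3; s2-y>s5; s3-x>s6; s3-y>s7; s4-x>s7; s4-y>s7; s5-x>s6; s5-y>s8; s6-x>s9; s6-y>s10; s7-x>s10; s7-y>s10; s8-x>s9; s8-y>s0; s9-x>s1; s9-y>s11; s10-x>s11; s10-y>s11; s11-x>s4; s11-y>s4

Handle the two conditions separately and then intersect. The first has 3 states tracking whether and how much of `xy` has been seen; the second has 4 states tracking the input length modulo 4. A product state is a pair (one from each), accepting exactly when both do.
With 12 states:
          x    y  
>  s0     s1   s2 
   s1     s3   s4 
   s2     s3   s5 
   s3     s6   s7 
   s4     s7   s7 
   s5     s6   s8 
   s6     s9  s10 
 * s7    s10  s10 
   s8     s9   s0 
   s9     s1  s11 
   s10   s11  s11 
   s11    s4   s4 
(> = start, * = accepting)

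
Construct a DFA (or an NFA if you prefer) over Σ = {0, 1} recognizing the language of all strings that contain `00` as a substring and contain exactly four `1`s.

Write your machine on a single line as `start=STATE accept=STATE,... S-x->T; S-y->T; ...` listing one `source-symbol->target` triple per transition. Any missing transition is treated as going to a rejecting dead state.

start=A; accept=P; A-0->B; A-1->C; B-0->D; B-1->C; C-0->E; C-1->F; D-0->D; D-1->G; E-0->G; E-1->F; F-0->H; F-1->I; G-0->G; G-1->J; H-0->J; H-1->I; I-0->K; I-1->L; J-0->J; J-1->M; K-0->M; K-1->L; L-0->N; L-1->O; M-0->M; M-1->P; N-0->P; N-1->O; O-0->O; O-1->O; P-0->P; P-1->O

Handle the two conditions separately and then intersect. The first has 3 states tracking whether and how much of `00` has been seen; the second has 6 states tracking the count of `1`s, saturating at 5. A product state is a pair (one from each), accepting exactly when both do. Minimizing collapses redundant product states.
       0  1 
>  A   B  C 
   B   D  C 
   C   E  F 
   D   D  G 
   E   G  F 
   F   H  I 
   G   G  J 
   H   J  I 
   I   K  L 
   J   J  M 
   K   M  L 
   L   N  O 
   M   M  P 
   N   P  O 
   O   O  O 
 * P   P  O 
(> = start, * = accepting)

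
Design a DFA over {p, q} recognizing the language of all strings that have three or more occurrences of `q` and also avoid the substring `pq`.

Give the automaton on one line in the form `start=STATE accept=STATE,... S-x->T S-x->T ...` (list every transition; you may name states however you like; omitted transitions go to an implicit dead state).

Run two small machines in parallel and take their product. One (5 states) tracks the count of `q`s, saturating at 4; the other (3 states) tracks partial matches of the forbidden pattern `pq`. Each combined state is a pair, one component from each; accept when both components accept. Minimizing collapses redundant product states.
6 states suffice.
       p  q 
>  A   B  C 
   B   B  B 
   C   B  D 
   D   B  E 
 * E   F  E 
 * F   F  B 
(> = start, * = accepting)

start=A accept=E,F A-p->B A-q->C B-p->B B-q->B C-p->B C-q->D D-p->B D-q->E E-p->F E-q->E F-p->F F-q->B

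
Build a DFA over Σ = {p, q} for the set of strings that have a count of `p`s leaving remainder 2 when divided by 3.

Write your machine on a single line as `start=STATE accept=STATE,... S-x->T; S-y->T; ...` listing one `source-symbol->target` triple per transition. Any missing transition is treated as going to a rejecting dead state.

The only thing that matters is how many `p`s have appeared, reduced mod 3. Use one state per residue: A for 0, …, C for 2. Reading `p` moves to the next residue; anything else stays put. C is accepting.
A 3-state machine:
       p  q 
>  A   B  A 
   B   C  B 
 * C   A  C 
(> = start, * = accepting)

start=A; accept=C; A-p->B; A-q->A; B-p->C; B-q->B; C-p->A; C-q->C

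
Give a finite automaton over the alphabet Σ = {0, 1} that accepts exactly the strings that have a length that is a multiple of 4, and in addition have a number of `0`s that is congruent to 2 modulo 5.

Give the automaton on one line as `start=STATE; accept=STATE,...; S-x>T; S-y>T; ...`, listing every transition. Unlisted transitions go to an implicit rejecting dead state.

Run two small machines in parallel and take their product. One (4 states) tracks the input length modulo 4; the other (5 states) tracks the count of `0`s modulo 5. Each combined state is a pair, one component from each; accept when both components accept.
With 20 states:
          0    1  
>  q0     q1   q2 
   q1     q3   q4 
   q2     q4   q5 
   q3     q6   q7 
   q4     q7   q8 
   q5     q8   q9 
   q6    q10  q11 
   q7    q11  q12 
   q8    q12  q13 
   q9    q13   q0 
   q10    q2  q14 
   q11   q14  q15 
 * q12   q15  q16 
   q13   q16   q1 
   q14    q5  q17 
   q15   q17  q18 
   q16   q18   q3 
   q17    q9  q19 
   q18   q19   q6 
   q19    q0  q10 
(> = start, * = accepting)

start=q0; accept=q12; q0-0>q1; q0-1>q2; q1-0>q3; q1-1>q4; q2-0>q4; q2-1>q5; q3-0>q6; q3-1>q7; q4-0>q7; q4-1>q8; q5-0>q8; q5-1>q9; q6-0>q10; q6-1>q11; q7-0>q11; q7-1>q12; q8-0>q12; q8-1>q13; q9-0>q13; q9-1>q0; q10-0>q2; q10-1>q14; q11-0>q14; q11-1>q15; q12-0>q15; q12-1>q16; q13-0>q16; q13-1>q1; q14-0>q5; q14-1>q17; q15-0>q17; q15-1>q18; q16-0>q18; q16-1>q3; q17-0>q9; q17-1>q19; q18-0>q19; q18-1>q6; q19-0>q0; q19-1>q10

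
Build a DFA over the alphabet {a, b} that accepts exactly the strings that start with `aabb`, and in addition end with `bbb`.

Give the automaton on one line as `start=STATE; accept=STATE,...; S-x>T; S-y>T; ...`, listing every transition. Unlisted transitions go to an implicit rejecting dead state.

start=q0; accept=q7; q0-a>q1; q0-b>q2; q1-a>q3; q1-b>q2; q2-a>q2; q2-b>q2; q3-a>q2; q3-b>q4; q4-a>q2; q4-b>q5; q5-a>q6; q5-b>q7; q6-a>q6; q6-b>q8; q7-a>q6; q7-b>q7; q8-a>q6; q8-b>q5

Build one automaton per condition and run them in lockstep. One (6 states) tracks whether the input so far still matches the prefix `aabb`; the other (4 states) tracks how much of the suffix `bbb` has currently been matched. Each combined state is a pair, one component from each; accept when both components accept. After merging equivalent states the machine shrinks.
9 states suffice.
        a   b  
>  q0   q1  q2 
   q1   q3  q2 
   q2   q2  q2 
   q3   q2  q4 
   q4   q2  q5 
   q5   q6  q7 
   q6   q6  q8 
 * q7   q6  q7 
   q8   q6  q5 
(> = start, * = accepting)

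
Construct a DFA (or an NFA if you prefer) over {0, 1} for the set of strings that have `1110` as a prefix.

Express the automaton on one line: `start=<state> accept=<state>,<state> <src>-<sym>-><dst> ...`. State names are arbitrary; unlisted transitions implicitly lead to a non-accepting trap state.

start=A accept=E A-0->F A-1->B B-0->F B-1->C C-0->F C-1->D D-0->E D-1->F E-0->E E-1->E F-0->F F-1->F

Walk along `1110` while the input agrees: from A take `1` to B, and so on. Any deviation drops to the rejecting sink F. Once E is reached the prefix is confirmed and every continuation is accepted.
6 states suffice.
       0  1 
>  A   F  B 
   B   F  C 
   C   F  D 
   D   E  F 
 * E   E  E 
   F   F  F 
(> = start, * = accepting)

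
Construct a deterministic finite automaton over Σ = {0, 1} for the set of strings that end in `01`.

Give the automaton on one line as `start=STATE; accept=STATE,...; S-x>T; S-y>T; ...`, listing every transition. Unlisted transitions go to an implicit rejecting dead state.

Remember how much of `01` the current input suffix matches. State S0 means no match yet; S1 means the last symbol is `0`; S2 means the last 2 symbols are `01`. Only S2 accepts. On a mismatch, fall back to the longest proper suffix that is still a prefix of `01`.
With 3 states:
        0   1  
>  S0   S1  S0 
   S1   S1  S2 
 * S2   S1  S0 
(> = start, * = accepting)

start=S0; accept=S2; S0-0>S1; S0-1>S0; S1-0>S1; S1-1>S2; S2-0>S1; S2-1>S0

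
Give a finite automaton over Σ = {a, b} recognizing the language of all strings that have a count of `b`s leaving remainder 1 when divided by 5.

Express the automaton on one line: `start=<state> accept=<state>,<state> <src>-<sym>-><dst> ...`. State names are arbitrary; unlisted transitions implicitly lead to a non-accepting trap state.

start=s0 accept=s1 s0-a->s0 s0-b->s1 s1-a->s1 s1-b->s2 s2-a->s2 s2-b->s3 s3-a->s3 s3-b->s4 s4-a->s4 s4-b->s0

Keep the running count of `b`s modulo 5: each `b` advances along the cycle s0 → s1 → s2 → s3 → s4 → s0 while other symbols loop. Accept at s1.
A 5-state machine:
        a   b  
>  s0   s0  s1 
 * s1   s1  s2 
   s2   s2  s3 
   s3   s3  s4 
   s4   s4  s0 
(> = start, * = accepting)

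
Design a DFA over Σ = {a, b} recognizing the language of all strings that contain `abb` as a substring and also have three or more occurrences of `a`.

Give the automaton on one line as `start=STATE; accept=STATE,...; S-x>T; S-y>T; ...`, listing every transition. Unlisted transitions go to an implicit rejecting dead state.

start=S0; accept=S11,S12; S0-a>S1; S0-b>S0; S1-a>S2; S1-b>S3; S2-a>S4; S2-b>S5; S3-a>S2; S3-b>S6; S4-a>S7; S4-b>S8; S5-a>S4; S5-b>S9; S6-a>S9; S6-b>S6; S7-a>S7; S7-b>S10; S8-a>S7; S8-b>S11; S9-a>S11; S9-b>S9; S10-a>S7; S10-b>S12; S11-a>S12; S11-b>S11; S12-a>S12; S12-b>S12

Build one automaton per condition and run them in lockstep. One (4 states) tracks whether and how much of `abb` has been seen; the other (5 states) tracks the count of `a`s, saturating at 4. Each combined state is a pair, one component from each; accept when both components accept.
          a    b  
>  S0     S1   S0 
   S1     S2   S3 
   S2     S4   S5 
   S3     S2   S6 
   S4     S7   S8 
   S5     S4   S9 
   S6     S9   S6 
   S7     S7  S10 
   S8     S7  S11 
   S9    S11   S9 
   S10    S7  S12 
 * S11   S12  S11 
 * S12   S12  S12 
(> = start, * = accepting)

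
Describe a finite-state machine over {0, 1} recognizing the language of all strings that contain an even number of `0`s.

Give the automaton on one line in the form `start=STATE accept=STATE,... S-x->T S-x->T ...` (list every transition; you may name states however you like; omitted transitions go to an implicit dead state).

The only thing that matters is how many `0`s have appeared, reduced mod 2. Use one state per residue: q0 for 0, …, q1 for 1. Reading `0` moves to the next residue; anything else stays put. q0 is accepting.
        0   1  
>* q0   q1  q0 
   q1   q0  q1 
(> = start, * = accepting)

start=q0 accept=q0 q0-0->q1 q0-1->q0 q1-0->q0 q1-1->q1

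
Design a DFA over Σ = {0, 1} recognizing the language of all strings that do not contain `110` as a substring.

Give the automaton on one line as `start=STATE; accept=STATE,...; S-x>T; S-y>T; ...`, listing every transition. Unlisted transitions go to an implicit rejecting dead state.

This is the complement of 'contains `110`'. Use the same substring-matching states — s0 through s3 holding how much of `110` has just been matched — but flip the accepting set: everything except the trap s3 accepts.
With 4 states:
        0   1  
>* s0   s0  s1 
 * s1   s0  s2 
 * s2   s3  s2 
   s3   s3  s3 
(> = start, * = accepting)

start=s0; accept=s0,s1,s2; s0-0>s0; s0-1>s1; s1-0>s0; s1-1>s2; s2-0>s3; s2-1>s2; s3-0>s3; s3-1>s3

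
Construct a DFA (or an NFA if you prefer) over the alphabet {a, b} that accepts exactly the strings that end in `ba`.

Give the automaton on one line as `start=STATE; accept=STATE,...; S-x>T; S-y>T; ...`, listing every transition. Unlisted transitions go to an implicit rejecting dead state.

start=q0; accept=q2; q0-a>q0; q0-b>q1; q1-a>q2; q1-b>q1; q2-a>q0; q2-b>q1

Remember how much of `ba` the current input suffix matches. State q0 means no match yet; q1 means the last symbol is `b`; q2 means the last 2 symbols are `ba`. Only q2 accepts. On a mismatch, fall back to the longest proper suffix that is still a prefix of `ba`.
With 3 states:
        a   b  
>  q0   q0  q1 
   q1   q2  q1 
 * q2   q0  q1 
(> = start, * = accepting)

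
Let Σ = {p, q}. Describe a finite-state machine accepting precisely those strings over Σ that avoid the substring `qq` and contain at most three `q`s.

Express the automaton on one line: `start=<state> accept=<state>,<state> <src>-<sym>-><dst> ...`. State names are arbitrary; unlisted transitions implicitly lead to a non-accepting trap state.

start=S0 accept=S0,S1,S2,S4,S5,S6 S0-p->S0 S0-q->S1 S1-p->S2 S1-q->S3 S2-p->S2 S2-q->S4 S3-p->S3 S3-q->S3 S4-p->S5 S4-q->S3 S5-p->S5 S5-q->S6 S6-p->S6 S6-q->S3

Handle the two conditions separately and then intersect. One (3 states) tracks partial matches of the forbidden pattern `qq`; the other (5 states) tracks the count of `q`s, saturating at 4. Each combined state is a pair, one component from each; accept when both components accept. Equivalent product states are then merged.
        p   q  
>* S0   S0  S1 
 * S1   S2  S3 
 * S2   S2  S4 
   S3   S3  S3 
 * S4   S5  S3 
 * S5   S5  S6 
 * S6   S6  S3 
(> = start, * = accepting)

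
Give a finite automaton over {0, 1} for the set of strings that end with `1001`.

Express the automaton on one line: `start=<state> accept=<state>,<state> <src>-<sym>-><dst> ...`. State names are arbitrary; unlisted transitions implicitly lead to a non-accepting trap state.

start=q0 accept=q4 q0-0->q0 q0-1->q1 q1-0->q2 q1-1->q1 q2-0->q3 q2-1->q1 q3-0->q0 q3-1->q4 q4-0->q2 q4-1->q1

Remember how much of `1001` the current input suffix matches. State q0 means no match yet; q1 means the last symbol is `1`; q2 means the last 2 symbols are `10`; q3 means the last 3 symbols are `100`; q4 means the last 4 symbols are `1001`. Only q4 accepts. On a mismatch, fall back to the longest proper suffix that is still a prefix of `1001`.
With 5 states:
        0   1  
>  q0   q0  q1 
   q1   q2  q1 
   q2   q3  q1 
   q3   q0  q4 
 * q4   q2  q1 
(> = start, * = accepting)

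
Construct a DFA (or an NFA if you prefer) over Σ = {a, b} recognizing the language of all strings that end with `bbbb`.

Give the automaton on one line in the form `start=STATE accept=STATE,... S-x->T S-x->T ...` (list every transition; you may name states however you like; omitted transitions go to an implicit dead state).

Let each state record the length of the longest suffix of the input read so far that is also a prefix of `bbbb`. s1 means the last symbol is `b`; s2 means the last 2 symbols are `bb`; s3 means the last 3 symbols are `bbb`; s4 means the last 4 symbols are `bbbb`. Accept only at s4, where the string currently ends in `bbbb`.
        a   b  
>  s0   s0  s1 
   s1   s0  s2 
   s2   s0  s3 
   s3   s0  s4 
 * s4   s0  s4 
(> = start, * = accepting)

start=s0 accept=s4 s0-a->s0 s0-b->s1 s1-a->s0 s1-b->s2 s2-a->s0 s2-b->s3 s3-a->s0 s3-b->s4 s4-a->s0 s4-b->s4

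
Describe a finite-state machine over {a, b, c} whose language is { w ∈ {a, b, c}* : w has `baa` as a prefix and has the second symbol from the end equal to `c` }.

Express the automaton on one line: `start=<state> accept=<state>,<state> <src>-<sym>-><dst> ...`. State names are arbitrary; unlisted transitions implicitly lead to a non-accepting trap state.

start=s0 accept=s6,s7 s0-a->s1 s0-b->s2 s0-c->s1 s1-a->s1 s1-b->s1 s1-c->s1 s2-a->s3 s2-b->s1 s2-c->s1 s3-a->s4 s3-b->s1 s3-c->s1 s4-a->s4 s4-b->s4 s4-c->s5 s5-a->s6 s5-b->s6 s5-c->s7 s6-a->s4 s6-b->s4 s6-c->s5 s7-a->s6 s7-b->s6 s7-c->s7

Handle the two conditions separately and then intersect. One (5 states) tracks whether the input so far still matches the prefix `baa`; the other (13 states) tracks the last 2 symbols read. Each combined state is a pair, one component from each; accept when both components accept. Minimizing collapses redundant product states.
        a   b   c  
>  s0   s1  s2  s1 
   s1   s1  s1  s1 
   s2   s3  s1  s1 
   s3   s4  s1  s1 
   s4   s4  s4  s5 
   s5   s6  s6  s7 
 * s6   s4  s4  s5 
 * s7   s6  s6  s7 
(> = start, * = accepting)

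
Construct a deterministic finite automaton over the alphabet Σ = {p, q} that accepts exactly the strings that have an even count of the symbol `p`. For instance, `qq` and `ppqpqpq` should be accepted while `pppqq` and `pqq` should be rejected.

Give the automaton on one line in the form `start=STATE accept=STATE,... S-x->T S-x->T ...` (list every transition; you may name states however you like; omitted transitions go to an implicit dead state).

start=S0 accept=S0 S0-p->S1 S0-q->S0 S1-p->S0 S1-q->S1

Keep the running count of `p`s modulo 2: each `p` advances along the cycle S0 → S1 → S0 while other symbols loop. Accept at S0.
With 2 states:
        p   q  
>* S0   S1  S0 
   S1   S0  S1 
(> = start, * = accepting)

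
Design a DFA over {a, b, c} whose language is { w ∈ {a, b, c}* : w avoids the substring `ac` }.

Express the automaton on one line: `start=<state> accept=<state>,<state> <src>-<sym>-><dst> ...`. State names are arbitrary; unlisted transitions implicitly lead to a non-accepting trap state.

Track partial matches of the forbidden pattern `ac`. State s2 is a dead state reached once `ac` has occurred; every other state accepts. s0 means no part of `ac` is currently matched.
A 3-state machine:
        a   b   c  
>* s0   s1  s0  s0 
 * s1   s1  s0  s2 
   s2   s2  s2  s2 
(> = start, * = accepting)

start=s0 accept=s0,s1 s0-a->s1 s0-b->s0 s0-c->s0 s1-a->s1 s1-b->s0 s1-c->s2 s2-a->s2 s2-b->s2 s2-c->s2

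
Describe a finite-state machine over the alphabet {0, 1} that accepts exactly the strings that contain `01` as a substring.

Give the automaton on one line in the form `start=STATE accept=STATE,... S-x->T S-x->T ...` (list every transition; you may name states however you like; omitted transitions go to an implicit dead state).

Track how much of `01` has been matched so far: state q0 is no progress, q2 is the absorbing accept state reached once `01` has occurred. Intermediate states record partial matches; on a mismatch, fall back to the longest reusable overlap.
With 3 states:
        0   1  
>  q0   q1  q0 
   q1   q1  q2 
 * q2   q2  q2 
(> = start, * = accepting)

start=q0 accept=q2 q0-0->q1 q0-1->q0 q1-0->q1 q1-1->q2 q2-0->q2 q2-1->q2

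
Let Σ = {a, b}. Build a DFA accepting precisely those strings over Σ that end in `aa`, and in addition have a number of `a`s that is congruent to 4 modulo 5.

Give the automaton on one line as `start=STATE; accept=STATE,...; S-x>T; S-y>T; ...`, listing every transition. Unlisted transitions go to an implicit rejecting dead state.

Build one automaton per condition and run them in lockstep. The first has 3 states tracking how much of the suffix `aa` has currently been matched; the second has 5 states tracking the count of `a`s modulo 5. A product state is a pair (one from each), accepting exactly when both do.
          a    b  
>  q0     q1   q0 
   q1     q2   q3 
   q2     q4   q5 
   q3     q6   q3 
   q4     q7   q8 
   q5     q9   q5 
   q6     q4   q5 
 * q7    q10  q11 
   q8    q12   q8 
   q9     q7   q8 
   q10   q13   q0 
   q11   q14  q11 
   q12   q10  q11 
   q13    q2   q3 
   q14   q13   q0 
(> = start, * = accepting)

start=q0; accept=q7; q0-a>q1; q0-b>q0; q1-a>q2; q1-b>q3; q2-a>q4; q2-b>q5; q3-a>q6; q3-b>q3; q4-a>q7; q4-b>q8; q5-a>q9; q5-b>q5; q6-a>q4; q6-b>q5; q7-a>q10; q7-b>q11; q8-a>q12; q8-b>q8; q9-a>q7; q9-b>q8; q10-a>q13; q10-b>q0; q11-a>q14; q11-b>q11; q12-a>q10; q12-b>q11; q13-a>q2; q13-b>q3; q14-a>q13; q14-b>q0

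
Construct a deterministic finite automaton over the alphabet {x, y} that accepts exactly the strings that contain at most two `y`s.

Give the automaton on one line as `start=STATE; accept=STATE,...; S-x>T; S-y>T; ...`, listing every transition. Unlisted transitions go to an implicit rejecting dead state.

Only the number of `y`s matters, and only up to 3. Make a chain q0 → q1 → q2 → q3 advanced by each `y` (with q3 absorbing); every other symbol self-loops. The accepting set is {q0, q1, q2}.
4 states suffice.
        x   y  
>* q0   q0  q1 
 * q1   q1  q2 
 * q2   q2  q3 
   q3   q3  q3 
(> = start, * = accepting)

start=q0; accept=q0,q1,q2; q0-x>q0; q0-y>q1; q1-x>q1; q1-y>q2; q2-x>q2; q2-y>q3; q3-x>q3; q3-y>q3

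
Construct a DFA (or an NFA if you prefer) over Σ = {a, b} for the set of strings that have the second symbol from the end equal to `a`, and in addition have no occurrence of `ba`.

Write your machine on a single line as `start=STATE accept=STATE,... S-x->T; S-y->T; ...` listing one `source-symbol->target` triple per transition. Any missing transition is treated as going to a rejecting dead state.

Build one automaton per condition and run them in lockstep. The first has 7 states tracking the last 2 symbols read; the second has 3 states tracking partial matches of the forbidden pattern `ba`. A product state is a pair (one from each), accepting exactly when both do.
10 states suffice.
        a   b  
>  S0   S1  S2 
   S1   S3  S4 
   S2   S5  S6 
 * S3   S3  S4 
 * S4   S5  S6 
   S5   S7  S8 
   S6   S5  S6 
   S7   S7  S8 
   S8   S5  S9 
   S9   S5  S9 
(> = start, * = accepting)

start=S0; accept=S3,S4; S0-a->S1; S0-b->S2; S1-a->S3; S1-b->S4; S2-a->S5; S2-b->S6; S3-a->S3; S3-b->S4; S4-a->S5; S4-b->S6; S5-a->S7; S5-b->S8; S6-a->S5; S6-b->S6; S7-a->S7; S7-b->S8; S8-a->S5; S8-b->S9; S9-a->S5; S9-b->S9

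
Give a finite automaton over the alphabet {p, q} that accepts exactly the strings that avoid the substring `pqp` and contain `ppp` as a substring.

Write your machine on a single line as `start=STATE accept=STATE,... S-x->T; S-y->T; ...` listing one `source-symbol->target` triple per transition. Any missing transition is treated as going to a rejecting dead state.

start=A; accept=E,G,K; A-p->B; A-q->A; B-p->C; B-q->D; C-p->E; C-q->D; D-p->F; D-q->A; E-p->E; E-q->G; F-p->H; F-q->I; G-p->J; G-q->K; H-p->J; H-q->I; I-p->F; I-q->I; J-p->J; J-q->J; K-p->E; K-q->K

Build one automaton per condition and run them in lockstep. One (4 states) tracks partial matches of the forbidden pattern `pqp`; the other (4 states) tracks whether and how much of `ppp` has been seen. Each combined state is a pair, one component from each; accept when both components accept.
11 states suffice.
       p  q 
>  A   B  A 
   B   C  D 
   C   E  D 
   D   F  A 
 * E   E  G 
   F   H  I 
 * G   J  K 
   H   J  I 
   I   F  I 
   J   J  J 
 * K   E  K 
(> = start, * = accepting)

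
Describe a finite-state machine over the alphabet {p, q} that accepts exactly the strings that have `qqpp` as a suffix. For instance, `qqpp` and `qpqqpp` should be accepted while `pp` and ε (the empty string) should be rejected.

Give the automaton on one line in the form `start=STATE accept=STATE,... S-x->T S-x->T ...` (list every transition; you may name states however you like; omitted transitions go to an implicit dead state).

start=A accept=E A-p->A A-q->B B-p->A B-q->C C-p->D C-q->C D-p->E D-q->B E-p->A E-q->B

Let each state record the length of the longest suffix of the input read so far that is also a prefix of `qqpp`. B means the last symbol is `q`; C means the last 2 symbols are `qq`; D means the last 3 symbols are `qqp`; E means the last 4 symbols are `qqpp`. Accept only at E, where the string currently ends in `qqpp`.
A 5-state machine:
       p  q 
>  A   A  B 
   B   A  C 
   C   D  C 
   D   E  B 
 * E   A  B 
(> = start, * = accepting)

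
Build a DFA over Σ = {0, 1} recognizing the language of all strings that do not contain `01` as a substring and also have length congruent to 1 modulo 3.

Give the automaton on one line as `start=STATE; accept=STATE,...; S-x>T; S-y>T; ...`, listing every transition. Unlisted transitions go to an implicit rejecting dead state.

Run two small machines in parallel and take their product. The first has 3 states tracking partial matches of the forbidden pattern `01`; the second has 3 states tracking the input length modulo 3. A product state is a pair (one from each), accepting exactly when both do. After merging equivalent states the machine shrinks.
7 states suffice.
        0   1  
>  q0   q1  q2 
 * q1   q3  q4 
 * q2   q3  q5 
   q3   q6  q4 
   q4   q4  q4 
   q5   q6  q0 
   q6   q1  q4 
(> = start, * = accepting)

start=q0; accept=q1,q2; q0-0>q1; q0-1>q2; q1-0>q3; q1-1>q4; q2-0>q3; q2-1>q5; q3-0>q6; q3-1>q4; q4-0>q4; q4-1>q4; q5-0>q6; q5-1>q0; q6-0>q1; q6-1>q4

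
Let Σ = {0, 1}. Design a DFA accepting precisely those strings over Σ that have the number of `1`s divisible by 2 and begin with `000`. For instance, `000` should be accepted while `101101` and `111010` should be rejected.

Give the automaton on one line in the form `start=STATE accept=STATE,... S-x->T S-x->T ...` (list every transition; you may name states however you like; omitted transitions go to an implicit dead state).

Handle the two conditions separately and then intersect. One (2 states) tracks the count of `1`s modulo 2; the other (5 states) tracks whether the input so far still matches the prefix `000`. Each combined state is a pair, one component from each; accept when both components accept. Minimizing collapses redundant product states.
        0   1  
>  S0   S1  S2 
   S1   S3  S2 
   S2   S2  S2 
   S3   S4  S2 
 * S4   S4  S5 
   S5   S5  S4 
(> = start, * = accepting)

start=S0 accept=S4 S0-0->S1 S0-1->S2 S1-0->S3 S1-1->S2 S2-0->S2 S2-1->S2 S3-0->S4 S3-1->S2 S4-0->S4 S4-1->S5 S5-0->S5 S5-1->S4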